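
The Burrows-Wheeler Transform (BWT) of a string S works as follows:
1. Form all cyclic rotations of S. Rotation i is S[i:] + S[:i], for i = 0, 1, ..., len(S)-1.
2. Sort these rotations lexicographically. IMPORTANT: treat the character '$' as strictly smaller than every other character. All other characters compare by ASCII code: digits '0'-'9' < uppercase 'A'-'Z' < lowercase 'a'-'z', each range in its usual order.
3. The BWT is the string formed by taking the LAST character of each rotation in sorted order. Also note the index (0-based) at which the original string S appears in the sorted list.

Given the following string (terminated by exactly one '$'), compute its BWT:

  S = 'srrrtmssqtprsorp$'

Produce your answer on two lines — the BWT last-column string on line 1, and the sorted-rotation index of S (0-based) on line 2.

All 17 rotations (rotation i = S[i:]+S[:i]):
  rot[0] = srrrtmssqtprsorp$
  rot[1] = rrrtmssqtprsorp$s
  rot[2] = rrtmssqtprsorp$sr
  rot[3] = rtmssqtprsorp$srr
  rot[4] = tmssqtprsorp$srrr
  rot[5] = mssqtprsorp$srrrt
  rot[6] = ssqtprsorp$srrrtm
  rot[7] = sqtprsorp$srrrtms
  rot[8] = qtprsorp$srrrtmss
  rot[9] = tprsorp$srrrtmssq
  rot[10] = prsorp$srrrtmssqt
  rot[11] = rsorp$srrrtmssqtp
  rot[12] = sorp$srrrtmssqtpr
  rot[13] = orp$srrrtmssqtprs
  rot[14] = rp$srrrtmssqtprso
  rot[15] = p$srrrtmssqtprsor
  rot[16] = $srrrtmssqtprsorp
Sorted (with $ < everything):
  sorted[0] = $srrrtmssqtprsorp  (last char: 'p')
  sorted[1] = mssqtprsorp$srrrt  (last char: 't')
  sorted[2] = orp$srrrtmssqtprs  (last char: 's')
  sorted[3] = p$srrrtmssqtprsor  (last char: 'r')
  sorted[4] = prsorp$srrrtmssqt  (last char: 't')
  sorted[5] = qtprsorp$srrrtmss  (last char: 's')
  sorted[6] = rp$srrrtmssqtprso  (last char: 'o')
  sorted[7] = rrrtmssqtprsorp$s  (last char: 's')
  sorted[8] = rrtmssqtprsorp$sr  (last char: 'r')
  sorted[9] = rsorp$srrrtmssqtp  (last char: 'p')
  sorted[10] = rtmssqtprsorp$srr  (last char: 'r')
  sorted[11] = sorp$srrrtmssqtpr  (last char: 'r')
  sorted[12] = sqtprsorp$srrrtms  (last char: 's')
  sorted[13] = srrrtmssqtprsorp$  (last char: '$')
  sorted[14] = ssqtprsorp$srrrtm  (last char: 'm')
  sorted[15] = tmssqtprsorp$srrr  (last char: 'r')
  sorted[16] = tprsorp$srrrtmssq  (last char: 'q')
Last column: ptsrtsosrprrs$mrq
Original string S is at sorted index 13

Answer: ptsrtsosrprrs$mrq
13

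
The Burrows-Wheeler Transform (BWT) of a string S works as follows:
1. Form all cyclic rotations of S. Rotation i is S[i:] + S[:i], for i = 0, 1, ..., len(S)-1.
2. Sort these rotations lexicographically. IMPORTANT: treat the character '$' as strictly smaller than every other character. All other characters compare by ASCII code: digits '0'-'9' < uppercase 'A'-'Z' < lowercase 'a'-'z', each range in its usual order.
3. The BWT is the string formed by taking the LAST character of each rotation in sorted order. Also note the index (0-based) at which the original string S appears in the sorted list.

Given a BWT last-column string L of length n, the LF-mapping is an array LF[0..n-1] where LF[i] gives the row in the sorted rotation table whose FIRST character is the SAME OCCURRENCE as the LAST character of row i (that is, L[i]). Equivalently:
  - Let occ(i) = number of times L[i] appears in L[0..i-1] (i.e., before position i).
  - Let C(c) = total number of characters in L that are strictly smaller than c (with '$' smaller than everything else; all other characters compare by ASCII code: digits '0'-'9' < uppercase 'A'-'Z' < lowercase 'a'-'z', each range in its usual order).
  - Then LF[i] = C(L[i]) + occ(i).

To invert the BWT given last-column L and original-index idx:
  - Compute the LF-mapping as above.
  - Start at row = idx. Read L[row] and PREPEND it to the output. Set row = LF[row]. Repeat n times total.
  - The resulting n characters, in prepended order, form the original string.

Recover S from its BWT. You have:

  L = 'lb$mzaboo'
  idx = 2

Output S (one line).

LF mapping: 4 2 0 5 8 1 3 6 7
Walk LF starting at row 2, prepending L[row]:
  step 1: row=2, L[2]='$', prepend. Next row=LF[2]=0
  step 2: row=0, L[0]='l', prepend. Next row=LF[0]=4
  step 3: row=4, L[4]='z', prepend. Next row=LF[4]=8
  step 4: row=8, L[8]='o', prepend. Next row=LF[8]=7
  step 5: row=7, L[7]='o', prepend. Next row=LF[7]=6
  step 6: row=6, L[6]='b', prepend. Next row=LF[6]=3
  step 7: row=3, L[3]='m', prepend. Next row=LF[3]=5
  step 8: row=5, L[5]='a', prepend. Next row=LF[5]=1
  step 9: row=1, L[1]='b', prepend. Next row=LF[1]=2
Reversed output: bamboozl$

Answer: bamboozl$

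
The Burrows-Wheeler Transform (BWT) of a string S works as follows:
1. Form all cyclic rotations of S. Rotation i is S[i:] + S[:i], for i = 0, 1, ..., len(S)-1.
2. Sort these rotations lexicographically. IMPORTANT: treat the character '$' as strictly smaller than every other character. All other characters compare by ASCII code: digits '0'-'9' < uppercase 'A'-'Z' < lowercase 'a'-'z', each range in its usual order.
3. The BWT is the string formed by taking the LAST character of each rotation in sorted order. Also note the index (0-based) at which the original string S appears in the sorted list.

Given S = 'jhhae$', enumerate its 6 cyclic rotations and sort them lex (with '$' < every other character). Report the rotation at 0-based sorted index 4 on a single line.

All 6 rotations (rotation i = S[i:]+S[:i]):
  rot[0] = jhhae$
  rot[1] = hhae$j
  rot[2] = hae$jh
  rot[3] = ae$jhh
  rot[4] = e$jhha
  rot[5] = $jhhae
Sorted (with $ < everything):
  sorted[0] = $jhhae
  sorted[1] = ae$jhh
  sorted[2] = e$jhha
  sorted[3] = hae$jh
  sorted[4] = hhae$j
  sorted[5] = jhhae$
sorted[4] = hhae$j

Answer: hhae$j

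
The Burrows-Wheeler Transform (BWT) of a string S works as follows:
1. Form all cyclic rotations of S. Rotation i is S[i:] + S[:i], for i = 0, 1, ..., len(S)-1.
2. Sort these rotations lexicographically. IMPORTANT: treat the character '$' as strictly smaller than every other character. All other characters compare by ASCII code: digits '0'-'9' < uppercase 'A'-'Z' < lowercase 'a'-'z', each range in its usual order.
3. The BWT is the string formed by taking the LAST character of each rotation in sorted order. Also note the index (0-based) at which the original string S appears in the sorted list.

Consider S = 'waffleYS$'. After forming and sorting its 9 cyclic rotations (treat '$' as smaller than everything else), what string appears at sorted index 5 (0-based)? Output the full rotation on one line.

All 9 rotations (rotation i = S[i:]+S[:i]):
  rot[0] = waffleYS$
  rot[1] = affleYS$w
  rot[2] = ffleYS$wa
  rot[3] = fleYS$waf
  rot[4] = leYS$waff
  rot[5] = eYS$waffl
  rot[6] = YS$waffle
  rot[7] = S$waffleY
  rot[8] = $waffleYS
Sorted (with $ < everything):
  sorted[0] = $waffleYS
  sorted[1] = S$waffleY
  sorted[2] = YS$waffle
  sorted[3] = affleYS$w
  sorted[4] = eYS$waffl
  sorted[5] = ffleYS$wa
  sorted[6] = fleYS$waf
  sorted[7] = leYS$waff
  sorted[8] = waffleYS$
sorted[5] = ffleYS$wa

Answer: ffleYS$wa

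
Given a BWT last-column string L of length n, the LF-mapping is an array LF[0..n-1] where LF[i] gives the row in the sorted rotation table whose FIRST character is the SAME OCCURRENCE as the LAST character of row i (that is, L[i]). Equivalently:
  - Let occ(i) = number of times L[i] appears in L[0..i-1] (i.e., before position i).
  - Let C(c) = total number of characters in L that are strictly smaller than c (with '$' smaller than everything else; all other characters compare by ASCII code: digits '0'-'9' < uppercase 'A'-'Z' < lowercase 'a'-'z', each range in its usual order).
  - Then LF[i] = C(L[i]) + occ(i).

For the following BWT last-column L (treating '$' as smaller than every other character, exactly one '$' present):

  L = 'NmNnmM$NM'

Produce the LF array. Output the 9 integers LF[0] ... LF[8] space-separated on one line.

Char counts: '$':1, 'M':2, 'N':3, 'm':2, 'n':1
C (first-col start): C('$')=0, C('M')=1, C('N')=3, C('m')=6, C('n')=8
L[0]='N': occ=0, LF[0]=C('N')+0=3+0=3
L[1]='m': occ=0, LF[1]=C('m')+0=6+0=6
L[2]='N': occ=1, LF[2]=C('N')+1=3+1=4
L[3]='n': occ=0, LF[3]=C('n')+0=8+0=8
L[4]='m': occ=1, LF[4]=C('m')+1=6+1=7
L[5]='M': occ=0, LF[5]=C('M')+0=1+0=1
L[6]='$': occ=0, LF[6]=C('$')+0=0+0=0
L[7]='N': occ=2, LF[7]=C('N')+2=3+2=5
L[8]='M': occ=1, LF[8]=C('M')+1=1+1=2

Answer: 3 6 4 8 7 1 0 5 2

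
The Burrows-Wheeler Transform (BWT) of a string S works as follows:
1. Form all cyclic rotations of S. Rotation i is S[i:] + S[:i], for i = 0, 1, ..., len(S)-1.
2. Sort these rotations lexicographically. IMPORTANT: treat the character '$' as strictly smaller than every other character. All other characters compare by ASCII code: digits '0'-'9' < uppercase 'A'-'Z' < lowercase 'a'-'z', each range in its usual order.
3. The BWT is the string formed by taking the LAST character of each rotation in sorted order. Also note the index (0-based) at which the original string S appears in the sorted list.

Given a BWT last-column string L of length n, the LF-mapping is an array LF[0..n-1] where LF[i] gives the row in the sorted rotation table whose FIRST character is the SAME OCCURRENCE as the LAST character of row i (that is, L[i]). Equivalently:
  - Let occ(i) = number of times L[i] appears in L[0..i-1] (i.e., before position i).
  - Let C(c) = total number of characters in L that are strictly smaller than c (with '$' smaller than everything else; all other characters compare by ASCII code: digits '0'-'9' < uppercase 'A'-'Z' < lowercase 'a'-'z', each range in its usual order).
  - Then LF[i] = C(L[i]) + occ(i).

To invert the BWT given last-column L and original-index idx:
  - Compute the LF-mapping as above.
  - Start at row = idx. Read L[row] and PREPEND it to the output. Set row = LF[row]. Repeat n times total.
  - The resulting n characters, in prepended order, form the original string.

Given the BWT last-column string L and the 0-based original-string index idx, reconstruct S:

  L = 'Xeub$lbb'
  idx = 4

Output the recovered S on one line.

LF mapping: 1 5 7 2 0 6 3 4
Walk LF starting at row 4, prepending L[row]:
  step 1: row=4, L[4]='$', prepend. Next row=LF[4]=0
  step 2: row=0, L[0]='X', prepend. Next row=LF[0]=1
  step 3: row=1, L[1]='e', prepend. Next row=LF[1]=5
  step 4: row=5, L[5]='l', prepend. Next row=LF[5]=6
  step 5: row=6, L[6]='b', prepend. Next row=LF[6]=3
  step 6: row=3, L[3]='b', prepend. Next row=LF[3]=2
  step 7: row=2, L[2]='u', prepend. Next row=LF[2]=7
  step 8: row=7, L[7]='b', prepend. Next row=LF[7]=4
Reversed output: bubbleX$

Answer: bubbleX$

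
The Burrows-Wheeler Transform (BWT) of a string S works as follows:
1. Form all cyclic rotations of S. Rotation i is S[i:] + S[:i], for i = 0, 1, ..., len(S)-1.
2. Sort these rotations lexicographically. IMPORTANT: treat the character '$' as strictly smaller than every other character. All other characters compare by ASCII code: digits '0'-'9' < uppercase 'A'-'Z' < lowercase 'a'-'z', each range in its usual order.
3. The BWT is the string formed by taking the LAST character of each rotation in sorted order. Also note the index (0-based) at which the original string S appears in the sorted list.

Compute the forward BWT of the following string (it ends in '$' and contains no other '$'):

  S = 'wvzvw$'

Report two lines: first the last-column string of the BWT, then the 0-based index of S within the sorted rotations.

Answer: wzwv$v
4

Derivation:
All 6 rotations (rotation i = S[i:]+S[:i]):
  rot[0] = wvzvw$
  rot[1] = vzvw$w
  rot[2] = zvw$wv
  rot[3] = vw$wvz
  rot[4] = w$wvzv
  rot[5] = $wvzvw
Sorted (with $ < everything):
  sorted[0] = $wvzvw  (last char: 'w')
  sorted[1] = vw$wvz  (last char: 'z')
  sorted[2] = vzvw$w  (last char: 'w')
  sorted[3] = w$wvzv  (last char: 'v')
  sorted[4] = wvzvw$  (last char: '$')
  sorted[5] = zvw$wv  (last char: 'v')
Last column: wzwv$v
Original string S is at sorted index 4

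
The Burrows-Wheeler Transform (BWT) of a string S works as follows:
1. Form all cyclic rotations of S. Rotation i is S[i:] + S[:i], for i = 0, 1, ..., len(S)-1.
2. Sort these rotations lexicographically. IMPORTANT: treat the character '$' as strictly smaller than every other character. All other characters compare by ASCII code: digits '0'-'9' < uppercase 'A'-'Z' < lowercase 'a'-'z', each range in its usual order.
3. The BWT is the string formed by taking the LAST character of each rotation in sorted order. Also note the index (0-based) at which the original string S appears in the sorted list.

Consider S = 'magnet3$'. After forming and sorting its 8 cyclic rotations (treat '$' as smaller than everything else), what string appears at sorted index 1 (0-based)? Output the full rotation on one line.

All 8 rotations (rotation i = S[i:]+S[:i]):
  rot[0] = magnet3$
  rot[1] = agnet3$m
  rot[2] = gnet3$ma
  rot[3] = net3$mag
  rot[4] = et3$magn
  rot[5] = t3$magne
  rot[6] = 3$magnet
  rot[7] = $magnet3
Sorted (with $ < everything):
  sorted[0] = $magnet3
  sorted[1] = 3$magnet
  sorted[2] = agnet3$m
  sorted[3] = et3$magn
  sorted[4] = gnet3$ma
  sorted[5] = magnet3$
  sorted[6] = net3$mag
  sorted[7] = t3$magne
sorted[1] = 3$magnet

Answer: 3$magnet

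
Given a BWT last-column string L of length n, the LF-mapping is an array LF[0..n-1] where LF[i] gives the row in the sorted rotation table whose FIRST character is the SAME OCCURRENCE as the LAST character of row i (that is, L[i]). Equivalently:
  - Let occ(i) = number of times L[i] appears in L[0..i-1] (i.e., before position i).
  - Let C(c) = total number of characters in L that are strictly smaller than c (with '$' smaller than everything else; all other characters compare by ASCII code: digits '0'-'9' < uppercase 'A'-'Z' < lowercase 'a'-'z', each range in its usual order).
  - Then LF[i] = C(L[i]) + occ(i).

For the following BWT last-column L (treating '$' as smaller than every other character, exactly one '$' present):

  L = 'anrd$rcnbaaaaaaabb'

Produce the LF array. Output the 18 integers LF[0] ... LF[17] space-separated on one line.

Answer: 1 14 16 13 0 17 12 15 9 2 3 4 5 6 7 8 10 11

Derivation:
Char counts: '$':1, 'a':8, 'b':3, 'c':1, 'd':1, 'n':2, 'r':2
C (first-col start): C('$')=0, C('a')=1, C('b')=9, C('c')=12, C('d')=13, C('n')=14, C('r')=16
L[0]='a': occ=0, LF[0]=C('a')+0=1+0=1
L[1]='n': occ=0, LF[1]=C('n')+0=14+0=14
L[2]='r': occ=0, LF[2]=C('r')+0=16+0=16
L[3]='d': occ=0, LF[3]=C('d')+0=13+0=13
L[4]='$': occ=0, LF[4]=C('$')+0=0+0=0
L[5]='r': occ=1, LF[5]=C('r')+1=16+1=17
L[6]='c': occ=0, LF[6]=C('c')+0=12+0=12
L[7]='n': occ=1, LF[7]=C('n')+1=14+1=15
L[8]='b': occ=0, LF[8]=C('b')+0=9+0=9
L[9]='a': occ=1, LF[9]=C('a')+1=1+1=2
L[10]='a': occ=2, LF[10]=C('a')+2=1+2=3
L[11]='a': occ=3, LF[11]=C('a')+3=1+3=4
L[12]='a': occ=4, LF[12]=C('a')+4=1+4=5
L[13]='a': occ=5, LF[13]=C('a')+5=1+5=6
L[14]='a': occ=6, LF[14]=C('a')+6=1+6=7
L[15]='a': occ=7, LF[15]=C('a')+7=1+7=8
L[16]='b': occ=1, LF[16]=C('b')+1=9+1=10
L[17]='b': occ=2, LF[17]=C('b')+2=9+2=11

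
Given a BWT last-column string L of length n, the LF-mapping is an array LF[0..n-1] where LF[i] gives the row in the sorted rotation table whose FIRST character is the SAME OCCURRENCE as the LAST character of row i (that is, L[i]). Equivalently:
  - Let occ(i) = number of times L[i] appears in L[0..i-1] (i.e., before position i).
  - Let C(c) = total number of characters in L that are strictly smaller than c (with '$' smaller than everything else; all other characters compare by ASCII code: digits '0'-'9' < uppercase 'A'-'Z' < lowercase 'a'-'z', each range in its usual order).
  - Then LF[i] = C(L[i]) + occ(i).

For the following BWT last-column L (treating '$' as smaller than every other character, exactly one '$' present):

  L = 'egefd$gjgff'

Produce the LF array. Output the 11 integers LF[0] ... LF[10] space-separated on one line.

Char counts: '$':1, 'd':1, 'e':2, 'f':3, 'g':3, 'j':1
C (first-col start): C('$')=0, C('d')=1, C('e')=2, C('f')=4, C('g')=7, C('j')=10
L[0]='e': occ=0, LF[0]=C('e')+0=2+0=2
L[1]='g': occ=0, LF[1]=C('g')+0=7+0=7
L[2]='e': occ=1, LF[2]=C('e')+1=2+1=3
L[3]='f': occ=0, LF[3]=C('f')+0=4+0=4
L[4]='d': occ=0, LF[4]=C('d')+0=1+0=1
L[5]='$': occ=0, LF[5]=C('$')+0=0+0=0
L[6]='g': occ=1, LF[6]=C('g')+1=7+1=8
L[7]='j': occ=0, LF[7]=C('j')+0=10+0=10
L[8]='g': occ=2, LF[8]=C('g')+2=7+2=9
L[9]='f': occ=1, LF[9]=C('f')+1=4+1=5
L[10]='f': occ=2, LF[10]=C('f')+2=4+2=6

Answer: 2 7 3 4 1 0 8 10 9 5 6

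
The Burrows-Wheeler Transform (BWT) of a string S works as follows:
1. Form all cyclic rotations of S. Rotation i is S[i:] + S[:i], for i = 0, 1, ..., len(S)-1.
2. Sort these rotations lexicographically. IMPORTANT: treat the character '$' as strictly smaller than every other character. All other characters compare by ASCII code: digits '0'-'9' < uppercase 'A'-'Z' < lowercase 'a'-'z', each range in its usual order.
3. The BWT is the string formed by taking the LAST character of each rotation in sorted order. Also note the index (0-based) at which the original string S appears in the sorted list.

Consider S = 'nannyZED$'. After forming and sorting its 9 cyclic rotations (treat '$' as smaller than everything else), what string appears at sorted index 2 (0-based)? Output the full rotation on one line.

All 9 rotations (rotation i = S[i:]+S[:i]):
  rot[0] = nannyZED$
  rot[1] = annyZED$n
  rot[2] = nnyZED$na
  rot[3] = nyZED$nan
  rot[4] = yZED$nann
  rot[5] = ZED$nanny
  rot[6] = ED$nannyZ
  rot[7] = D$nannyZE
  rot[8] = $nannyZED
Sorted (with $ < everything):
  sorted[0] = $nannyZED
  sorted[1] = D$nannyZE
  sorted[2] = ED$nannyZ
  sorted[3] = ZED$nanny
  sorted[4] = annyZED$n
  sorted[5] = nannyZED$
  sorted[6] = nnyZED$na
  sorted[7] = nyZED$nan
  sorted[8] = yZED$nann
sorted[2] = ED$nannyZ

Answer: ED$nannyZ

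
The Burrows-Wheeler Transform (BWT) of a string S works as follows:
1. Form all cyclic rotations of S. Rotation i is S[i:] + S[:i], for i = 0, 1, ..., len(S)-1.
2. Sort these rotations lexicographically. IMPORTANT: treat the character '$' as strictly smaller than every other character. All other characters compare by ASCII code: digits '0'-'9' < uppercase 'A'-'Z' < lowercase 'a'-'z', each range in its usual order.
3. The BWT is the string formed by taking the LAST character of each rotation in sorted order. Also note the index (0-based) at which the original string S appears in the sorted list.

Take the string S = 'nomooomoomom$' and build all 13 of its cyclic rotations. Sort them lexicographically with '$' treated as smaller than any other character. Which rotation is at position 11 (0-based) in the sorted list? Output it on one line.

Answer: oomoomom$nomo

Derivation:
All 13 rotations (rotation i = S[i:]+S[:i]):
  rot[0] = nomooomoomom$
  rot[1] = omooomoomom$n
  rot[2] = mooomoomom$no
  rot[3] = ooomoomom$nom
  rot[4] = oomoomom$nomo
  rot[5] = omoomom$nomoo
  rot[6] = moomom$nomooo
  rot[7] = oomom$nomooom
  rot[8] = omom$nomooomo
  rot[9] = mom$nomooomoo
  rot[10] = om$nomooomoom
  rot[11] = m$nomooomoomo
  rot[12] = $nomooomoomom
Sorted (with $ < everything):
  sorted[0] = $nomooomoomom
  sorted[1] = m$nomooomoomo
  sorted[2] = mom$nomooomoo
  sorted[3] = moomom$nomooo
  sorted[4] = mooomoomom$no
  sorted[5] = nomooomoomom$
  sorted[6] = om$nomooomoom
  sorted[7] = omom$nomooomo
  sorted[8] = omoomom$nomoo
  sorted[9] = omooomoomom$n
  sorted[10] = oomom$nomooom
  sorted[11] = oomoomom$nomo
  sorted[12] = ooomoomom$nom
sorted[11] = oomoomom$nomo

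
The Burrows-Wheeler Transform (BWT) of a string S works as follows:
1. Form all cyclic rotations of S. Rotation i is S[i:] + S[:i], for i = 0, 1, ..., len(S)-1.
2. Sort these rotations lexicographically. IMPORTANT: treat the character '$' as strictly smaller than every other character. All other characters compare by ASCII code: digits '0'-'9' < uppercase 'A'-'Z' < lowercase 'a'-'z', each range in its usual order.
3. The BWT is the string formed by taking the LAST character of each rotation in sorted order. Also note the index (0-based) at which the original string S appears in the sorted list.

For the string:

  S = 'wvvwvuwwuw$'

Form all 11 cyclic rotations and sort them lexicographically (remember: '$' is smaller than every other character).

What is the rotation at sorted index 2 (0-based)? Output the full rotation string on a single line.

Answer: uwwuw$wvvwv

Derivation:
All 11 rotations (rotation i = S[i:]+S[:i]):
  rot[0] = wvvwvuwwuw$
  rot[1] = vvwvuwwuw$w
  rot[2] = vwvuwwuw$wv
  rot[3] = wvuwwuw$wvv
  rot[4] = vuwwuw$wvvw
  rot[5] = uwwuw$wvvwv
  rot[6] = wwuw$wvvwvu
  rot[7] = wuw$wvvwvuw
  rot[8] = uw$wvvwvuww
  rot[9] = w$wvvwvuwwu
  rot[10] = $wvvwvuwwuw
Sorted (with $ < everything):
  sorted[0] = $wvvwvuwwuw
  sorted[1] = uw$wvvwvuww
  sorted[2] = uwwuw$wvvwv
  sorted[3] = vuwwuw$wvvw
  sorted[4] = vvwvuwwuw$w
  sorted[5] = vwvuwwuw$wv
  sorted[6] = w$wvvwvuwwu
  sorted[7] = wuw$wvvwvuw
  sorted[8] = wvuwwuw$wvv
  sorted[9] = wvvwvuwwuw$
  sorted[10] = wwuw$wvvwvu
sorted[2] = uwwuw$wvvwv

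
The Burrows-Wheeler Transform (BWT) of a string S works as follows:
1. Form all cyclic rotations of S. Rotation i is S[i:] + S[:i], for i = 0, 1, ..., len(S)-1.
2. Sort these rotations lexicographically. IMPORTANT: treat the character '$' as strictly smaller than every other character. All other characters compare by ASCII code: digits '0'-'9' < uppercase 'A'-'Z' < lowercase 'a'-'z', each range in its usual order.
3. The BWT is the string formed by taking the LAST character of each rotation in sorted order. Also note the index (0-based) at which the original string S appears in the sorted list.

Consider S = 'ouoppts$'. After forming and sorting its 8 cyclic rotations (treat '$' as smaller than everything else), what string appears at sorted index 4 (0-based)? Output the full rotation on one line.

Answer: pts$ouop

Derivation:
All 8 rotations (rotation i = S[i:]+S[:i]):
  rot[0] = ouoppts$
  rot[1] = uoppts$o
  rot[2] = oppts$ou
  rot[3] = ppts$ouo
  rot[4] = pts$ouop
  rot[5] = ts$ouopp
  rot[6] = s$ouoppt
  rot[7] = $ouoppts
Sorted (with $ < everything):
  sorted[0] = $ouoppts
  sorted[1] = oppts$ou
  sorted[2] = ouoppts$
  sorted[3] = ppts$ouo
  sorted[4] = pts$ouop
  sorted[5] = s$ouoppt
  sorted[6] = ts$ouopp
  sorted[7] = uoppts$o
sorted[4] = pts$ouop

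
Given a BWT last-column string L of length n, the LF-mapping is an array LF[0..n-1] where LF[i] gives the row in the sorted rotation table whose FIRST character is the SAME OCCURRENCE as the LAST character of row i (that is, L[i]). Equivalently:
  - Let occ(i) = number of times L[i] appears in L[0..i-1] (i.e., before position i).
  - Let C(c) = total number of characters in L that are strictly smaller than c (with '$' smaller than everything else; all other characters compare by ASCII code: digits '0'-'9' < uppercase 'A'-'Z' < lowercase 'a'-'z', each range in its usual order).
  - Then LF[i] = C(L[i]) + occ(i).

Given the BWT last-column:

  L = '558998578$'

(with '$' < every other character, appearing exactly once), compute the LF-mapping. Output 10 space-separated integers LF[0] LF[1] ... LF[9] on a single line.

Char counts: '$':1, '5':3, '7':1, '8':3, '9':2
C (first-col start): C('$')=0, C('5')=1, C('7')=4, C('8')=5, C('9')=8
L[0]='5': occ=0, LF[0]=C('5')+0=1+0=1
L[1]='5': occ=1, LF[1]=C('5')+1=1+1=2
L[2]='8': occ=0, LF[2]=C('8')+0=5+0=5
L[3]='9': occ=0, LF[3]=C('9')+0=8+0=8
L[4]='9': occ=1, LF[4]=C('9')+1=8+1=9
L[5]='8': occ=1, LF[5]=C('8')+1=5+1=6
L[6]='5': occ=2, LF[6]=C('5')+2=1+2=3
L[7]='7': occ=0, LF[7]=C('7')+0=4+0=4
L[8]='8': occ=2, LF[8]=C('8')+2=5+2=7
L[9]='$': occ=0, LF[9]=C('$')+0=0+0=0

Answer: 1 2 5 8 9 6 3 4 7 0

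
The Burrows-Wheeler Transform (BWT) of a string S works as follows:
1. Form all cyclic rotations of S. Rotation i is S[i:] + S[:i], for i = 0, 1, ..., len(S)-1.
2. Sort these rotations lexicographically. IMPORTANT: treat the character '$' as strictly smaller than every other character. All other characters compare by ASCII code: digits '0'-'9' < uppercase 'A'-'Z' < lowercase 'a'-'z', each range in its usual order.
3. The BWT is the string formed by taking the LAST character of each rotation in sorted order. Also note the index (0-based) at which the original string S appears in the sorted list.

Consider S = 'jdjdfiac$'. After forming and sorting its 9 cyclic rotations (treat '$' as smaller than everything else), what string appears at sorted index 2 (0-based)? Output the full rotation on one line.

Answer: c$jdjdfia

Derivation:
All 9 rotations (rotation i = S[i:]+S[:i]):
  rot[0] = jdjdfiac$
  rot[1] = djdfiac$j
  rot[2] = jdfiac$jd
  rot[3] = dfiac$jdj
  rot[4] = fiac$jdjd
  rot[5] = iac$jdjdf
  rot[6] = ac$jdjdfi
  rot[7] = c$jdjdfia
  rot[8] = $jdjdfiac
Sorted (with $ < everything):
  sorted[0] = $jdjdfiac
  sorted[1] = ac$jdjdfi
  sorted[2] = c$jdjdfia
  sorted[3] = dfiac$jdj
  sorted[4] = djdfiac$j
  sorted[5] = fiac$jdjd
  sorted[6] = iac$jdjdf
  sorted[7] = jdfiac$jd
  sorted[8] = jdjdfiac$
sorted[2] = c$jdjdfia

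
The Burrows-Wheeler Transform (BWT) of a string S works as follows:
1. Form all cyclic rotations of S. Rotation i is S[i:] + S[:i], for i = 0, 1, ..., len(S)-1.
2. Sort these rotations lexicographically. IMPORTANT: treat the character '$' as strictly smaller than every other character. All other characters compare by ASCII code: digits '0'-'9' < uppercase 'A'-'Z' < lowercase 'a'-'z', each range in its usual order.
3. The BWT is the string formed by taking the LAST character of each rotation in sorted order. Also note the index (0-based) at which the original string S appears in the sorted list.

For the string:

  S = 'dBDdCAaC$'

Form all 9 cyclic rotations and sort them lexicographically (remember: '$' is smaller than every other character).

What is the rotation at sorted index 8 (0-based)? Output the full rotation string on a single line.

Answer: dCAaC$dBD

Derivation:
All 9 rotations (rotation i = S[i:]+S[:i]):
  rot[0] = dBDdCAaC$
  rot[1] = BDdCAaC$d
  rot[2] = DdCAaC$dB
  rot[3] = dCAaC$dBD
  rot[4] = CAaC$dBDd
  rot[5] = AaC$dBDdC
  rot[6] = aC$dBDdCA
  rot[7] = C$dBDdCAa
  rot[8] = $dBDdCAaC
Sorted (with $ < everything):
  sorted[0] = $dBDdCAaC
  sorted[1] = AaC$dBDdC
  sorted[2] = BDdCAaC$d
  sorted[3] = C$dBDdCAa
  sorted[4] = CAaC$dBDd
  sorted[5] = DdCAaC$dB
  sorted[6] = aC$dBDdCA
  sorted[7] = dBDdCAaC$
  sorted[8] = dCAaC$dBD
sorted[8] = dCAaC$dBD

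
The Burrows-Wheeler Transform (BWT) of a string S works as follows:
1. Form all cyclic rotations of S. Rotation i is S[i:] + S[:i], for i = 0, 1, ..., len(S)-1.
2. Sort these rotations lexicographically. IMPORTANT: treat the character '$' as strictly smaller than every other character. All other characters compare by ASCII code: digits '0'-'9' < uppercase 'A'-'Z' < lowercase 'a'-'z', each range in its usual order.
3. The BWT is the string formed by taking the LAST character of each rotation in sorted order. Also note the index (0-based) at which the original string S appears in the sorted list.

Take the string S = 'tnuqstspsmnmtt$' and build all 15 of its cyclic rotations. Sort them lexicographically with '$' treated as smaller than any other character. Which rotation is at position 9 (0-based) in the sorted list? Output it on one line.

Answer: stspsmnmtt$tnuq

Derivation:
All 15 rotations (rotation i = S[i:]+S[:i]):
  rot[0] = tnuqstspsmnmtt$
  rot[1] = nuqstspsmnmtt$t
  rot[2] = uqstspsmnmtt$tn
  rot[3] = qstspsmnmtt$tnu
  rot[4] = stspsmnmtt$tnuq
  rot[5] = tspsmnmtt$tnuqs
  rot[6] = spsmnmtt$tnuqst
  rot[7] = psmnmtt$tnuqsts
  rot[8] = smnmtt$tnuqstsp
  rot[9] = mnmtt$tnuqstsps
  rot[10] = nmtt$tnuqstspsm
  rot[11] = mtt$tnuqstspsmn
  rot[12] = tt$tnuqstspsmnm
  rot[13] = t$tnuqstspsmnmt
  rot[14] = $tnuqstspsmnmtt
Sorted (with $ < everything):
  sorted[0] = $tnuqstspsmnmtt
  sorted[1] = mnmtt$tnuqstsps
  sorted[2] = mtt$tnuqstspsmn
  sorted[3] = nmtt$tnuqstspsm
  sorted[4] = nuqstspsmnmtt$t
  sorted[5] = psmnmtt$tnuqsts
  sorted[6] = qstspsmnmtt$tnu
  sorted[7] = smnmtt$tnuqstsp
  sorted[8] = spsmnmtt$tnuqst
  sorted[9] = stspsmnmtt$tnuq
  sorted[10] = t$tnuqstspsmnmt
  sorted[11] = tnuqstspsmnmtt$
  sorted[12] = tspsmnmtt$tnuqs
  sorted[13] = tt$tnuqstspsmnm
  sorted[14] = uqstspsmnmtt$tn
sorted[9] = stspsmnmtt$tnuq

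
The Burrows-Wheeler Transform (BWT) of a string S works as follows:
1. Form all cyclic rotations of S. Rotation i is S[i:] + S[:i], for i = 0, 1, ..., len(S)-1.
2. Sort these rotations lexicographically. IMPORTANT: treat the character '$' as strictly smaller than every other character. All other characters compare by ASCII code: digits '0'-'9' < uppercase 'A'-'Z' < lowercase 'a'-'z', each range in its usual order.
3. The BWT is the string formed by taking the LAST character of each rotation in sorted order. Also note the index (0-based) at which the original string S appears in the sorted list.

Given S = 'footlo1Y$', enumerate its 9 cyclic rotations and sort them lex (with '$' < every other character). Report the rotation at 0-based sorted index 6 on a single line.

All 9 rotations (rotation i = S[i:]+S[:i]):
  rot[0] = footlo1Y$
  rot[1] = ootlo1Y$f
  rot[2] = otlo1Y$fo
  rot[3] = tlo1Y$foo
  rot[4] = lo1Y$foot
  rot[5] = o1Y$footl
  rot[6] = 1Y$footlo
  rot[7] = Y$footlo1
  rot[8] = $footlo1Y
Sorted (with $ < everything):
  sorted[0] = $footlo1Y
  sorted[1] = 1Y$footlo
  sorted[2] = Y$footlo1
  sorted[3] = footlo1Y$
  sorted[4] = lo1Y$foot
  sorted[5] = o1Y$footl
  sorted[6] = ootlo1Y$f
  sorted[7] = otlo1Y$fo
  sorted[8] = tlo1Y$foo
sorted[6] = ootlo1Y$f

Answer: ootlo1Y$f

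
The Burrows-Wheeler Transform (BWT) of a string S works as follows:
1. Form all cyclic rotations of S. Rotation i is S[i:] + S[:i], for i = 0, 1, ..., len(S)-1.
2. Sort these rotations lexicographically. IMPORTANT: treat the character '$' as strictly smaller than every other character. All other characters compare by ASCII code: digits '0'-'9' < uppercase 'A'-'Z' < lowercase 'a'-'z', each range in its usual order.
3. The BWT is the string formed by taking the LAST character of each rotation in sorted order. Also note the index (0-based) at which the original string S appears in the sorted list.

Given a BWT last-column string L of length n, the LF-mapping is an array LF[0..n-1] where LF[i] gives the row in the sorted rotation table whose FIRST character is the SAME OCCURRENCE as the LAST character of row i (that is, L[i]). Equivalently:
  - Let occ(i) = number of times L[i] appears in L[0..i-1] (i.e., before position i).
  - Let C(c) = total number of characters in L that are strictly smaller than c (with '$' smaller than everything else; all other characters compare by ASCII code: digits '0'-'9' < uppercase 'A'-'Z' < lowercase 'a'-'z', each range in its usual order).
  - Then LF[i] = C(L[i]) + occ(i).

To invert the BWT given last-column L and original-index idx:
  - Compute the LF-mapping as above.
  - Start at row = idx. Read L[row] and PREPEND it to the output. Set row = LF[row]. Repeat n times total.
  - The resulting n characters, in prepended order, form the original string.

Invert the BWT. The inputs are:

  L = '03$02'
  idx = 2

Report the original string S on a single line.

LF mapping: 1 4 0 2 3
Walk LF starting at row 2, prepending L[row]:
  step 1: row=2, L[2]='$', prepend. Next row=LF[2]=0
  step 2: row=0, L[0]='0', prepend. Next row=LF[0]=1
  step 3: row=1, L[1]='3', prepend. Next row=LF[1]=4
  step 4: row=4, L[4]='2', prepend. Next row=LF[4]=3
  step 5: row=3, L[3]='0', prepend. Next row=LF[3]=2
Reversed output: 0230$

Answer: 0230$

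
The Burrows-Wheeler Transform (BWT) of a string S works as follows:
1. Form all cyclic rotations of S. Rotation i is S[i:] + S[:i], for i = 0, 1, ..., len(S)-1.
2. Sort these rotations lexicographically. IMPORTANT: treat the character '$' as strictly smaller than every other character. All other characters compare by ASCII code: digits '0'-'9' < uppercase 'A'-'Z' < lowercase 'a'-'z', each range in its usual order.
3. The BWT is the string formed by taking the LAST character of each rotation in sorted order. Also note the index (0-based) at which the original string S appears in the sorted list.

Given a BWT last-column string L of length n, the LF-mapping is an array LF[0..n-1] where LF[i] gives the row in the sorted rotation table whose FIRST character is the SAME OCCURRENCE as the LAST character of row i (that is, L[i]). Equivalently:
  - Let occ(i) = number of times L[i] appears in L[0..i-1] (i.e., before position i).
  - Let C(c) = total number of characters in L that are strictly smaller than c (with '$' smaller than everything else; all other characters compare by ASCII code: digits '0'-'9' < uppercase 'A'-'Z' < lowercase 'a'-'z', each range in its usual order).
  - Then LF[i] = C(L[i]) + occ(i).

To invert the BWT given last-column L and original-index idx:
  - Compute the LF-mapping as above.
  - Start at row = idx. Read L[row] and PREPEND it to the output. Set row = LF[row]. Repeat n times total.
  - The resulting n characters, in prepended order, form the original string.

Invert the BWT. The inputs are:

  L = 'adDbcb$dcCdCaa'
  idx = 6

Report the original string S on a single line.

Answer: adcbadbDCdCca$

Derivation:
LF mapping: 4 11 3 7 9 8 0 12 10 1 13 2 5 6
Walk LF starting at row 6, prepending L[row]:
  step 1: row=6, L[6]='$', prepend. Next row=LF[6]=0
  step 2: row=0, L[0]='a', prepend. Next row=LF[0]=4
  step 3: row=4, L[4]='c', prepend. Next row=LF[4]=9
  step 4: row=9, L[9]='C', prepend. Next row=LF[9]=1
  step 5: row=1, L[1]='d', prepend. Next row=LF[1]=11
  step 6: row=11, L[11]='C', prepend. Next row=LF[11]=2
  step 7: row=2, L[2]='D', prepend. Next row=LF[2]=3
  step 8: row=3, L[3]='b', prepend. Next row=LF[3]=7
  step 9: row=7, L[7]='d', prepend. Next row=LF[7]=12
  step 10: row=12, L[12]='a', prepend. Next row=LF[12]=5
  step 11: row=5, L[5]='b', prepend. Next row=LF[5]=8
  step 12: row=8, L[8]='c', prepend. Next row=LF[8]=10
  step 13: row=10, L[10]='d', prepend. Next row=LF[10]=13
  step 14: row=13, L[13]='a', prepend. Next row=LF[13]=6
Reversed output: adcbadbDCdCca$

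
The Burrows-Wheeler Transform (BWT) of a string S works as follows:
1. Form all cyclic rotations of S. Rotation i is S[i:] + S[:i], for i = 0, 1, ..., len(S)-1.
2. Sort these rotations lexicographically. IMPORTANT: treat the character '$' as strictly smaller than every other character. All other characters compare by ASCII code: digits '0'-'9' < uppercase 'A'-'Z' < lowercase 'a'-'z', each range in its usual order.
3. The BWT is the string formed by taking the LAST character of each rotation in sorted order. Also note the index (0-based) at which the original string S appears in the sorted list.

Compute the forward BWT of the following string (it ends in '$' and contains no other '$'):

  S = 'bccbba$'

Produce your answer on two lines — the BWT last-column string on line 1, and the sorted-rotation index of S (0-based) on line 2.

All 7 rotations (rotation i = S[i:]+S[:i]):
  rot[0] = bccbba$
  rot[1] = ccbba$b
  rot[2] = cbba$bc
  rot[3] = bba$bcc
  rot[4] = ba$bccb
  rot[5] = a$bccbb
  rot[6] = $bccbba
Sorted (with $ < everything):
  sorted[0] = $bccbba  (last char: 'a')
  sorted[1] = a$bccbb  (last char: 'b')
  sorted[2] = ba$bccb  (last char: 'b')
  sorted[3] = bba$bcc  (last char: 'c')
  sorted[4] = bccbba$  (last char: '$')
  sorted[5] = cbba$bc  (last char: 'c')
  sorted[6] = ccbba$b  (last char: 'b')
Last column: abbc$cb
Original string S is at sorted index 4

Answer: abbc$cb
4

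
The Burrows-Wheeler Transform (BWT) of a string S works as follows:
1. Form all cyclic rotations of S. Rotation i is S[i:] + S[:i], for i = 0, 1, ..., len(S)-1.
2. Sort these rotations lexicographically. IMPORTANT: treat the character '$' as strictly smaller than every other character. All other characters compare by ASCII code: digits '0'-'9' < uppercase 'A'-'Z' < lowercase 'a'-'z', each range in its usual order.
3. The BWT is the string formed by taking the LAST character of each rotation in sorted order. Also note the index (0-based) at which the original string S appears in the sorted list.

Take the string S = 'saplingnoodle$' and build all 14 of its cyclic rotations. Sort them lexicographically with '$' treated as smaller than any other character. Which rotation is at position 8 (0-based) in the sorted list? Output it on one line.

All 14 rotations (rotation i = S[i:]+S[:i]):
  rot[0] = saplingnoodle$
  rot[1] = aplingnoodle$s
  rot[2] = plingnoodle$sa
  rot[3] = lingnoodle$sap
  rot[4] = ingnoodle$sapl
  rot[5] = ngnoodle$sapli
  rot[6] = gnoodle$saplin
  rot[7] = noodle$sapling
  rot[8] = oodle$saplingn
  rot[9] = odle$saplingno
  rot[10] = dle$saplingnoo
  rot[11] = le$saplingnood
  rot[12] = e$saplingnoodl
  rot[13] = $saplingnoodle
Sorted (with $ < everything):
  sorted[0] = $saplingnoodle
  sorted[1] = aplingnoodle$s
  sorted[2] = dle$saplingnoo
  sorted[3] = e$saplingnoodl
  sorted[4] = gnoodle$saplin
  sorted[5] = ingnoodle$sapl
  sorted[6] = le$saplingnood
  sorted[7] = lingnoodle$sap
  sorted[8] = ngnoodle$sapli
  sorted[9] = noodle$sapling
  sorted[10] = odle$saplingno
  sorted[11] = oodle$saplingn
  sorted[12] = plingnoodle$sa
  sorted[13] = saplingnoodle$
sorted[8] = ngnoodle$sapli

Answer: ngnoodle$sapli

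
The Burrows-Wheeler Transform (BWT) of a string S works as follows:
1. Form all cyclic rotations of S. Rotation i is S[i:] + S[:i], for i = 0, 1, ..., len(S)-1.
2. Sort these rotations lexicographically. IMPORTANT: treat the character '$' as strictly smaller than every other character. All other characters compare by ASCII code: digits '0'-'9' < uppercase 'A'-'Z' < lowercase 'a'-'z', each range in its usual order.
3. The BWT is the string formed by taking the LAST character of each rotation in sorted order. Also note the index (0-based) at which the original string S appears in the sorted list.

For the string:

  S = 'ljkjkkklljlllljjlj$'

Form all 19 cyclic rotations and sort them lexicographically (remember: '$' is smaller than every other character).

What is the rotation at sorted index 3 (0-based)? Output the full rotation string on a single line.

Answer: jkjkkklljlllljjlj$l

Derivation:
All 19 rotations (rotation i = S[i:]+S[:i]):
  rot[0] = ljkjkkklljlllljjlj$
  rot[1] = jkjkkklljlllljjlj$l
  rot[2] = kjkkklljlllljjlj$lj
  rot[3] = jkkklljlllljjlj$ljk
  rot[4] = kkklljlllljjlj$ljkj
  rot[5] = kklljlllljjlj$ljkjk
  rot[6] = klljlllljjlj$ljkjkk
  rot[7] = lljlllljjlj$ljkjkkk
  rot[8] = ljlllljjlj$ljkjkkkl
  rot[9] = jlllljjlj$ljkjkkkll
  rot[10] = lllljjlj$ljkjkkkllj
  rot[11] = llljjlj$ljkjkkklljl
  rot[12] = lljjlj$ljkjkkklljll
  rot[13] = ljjlj$ljkjkkklljlll
  rot[14] = jjlj$ljkjkkklljllll
  rot[15] = jlj$ljkjkkklljllllj
  rot[16] = lj$ljkjkkklljlllljj
  rot[17] = j$ljkjkkklljlllljjl
  rot[18] = $ljkjkkklljlllljjlj
Sorted (with $ < everything):
  sorted[0] = $ljkjkkklljlllljjlj
  sorted[1] = j$ljkjkkklljlllljjl
  sorted[2] = jjlj$ljkjkkklljllll
  sorted[3] = jkjkkklljlllljjlj$l
  sorted[4] = jkkklljlllljjlj$ljk
  sorted[5] = jlj$ljkjkkklljllllj
  sorted[6] = jlllljjlj$ljkjkkkll
  sorted[7] = kjkkklljlllljjlj$lj
  sorted[8] = kkklljlllljjlj$ljkj
  sorted[9] = kklljlllljjlj$ljkjk
  sorted[10] = klljlllljjlj$ljkjkk
  sorted[11] = lj$ljkjkkklljlllljj
  sorted[12] = ljjlj$ljkjkkklljlll
  sorted[13] = ljkjkkklljlllljjlj$
  sorted[14] = ljlllljjlj$ljkjkkkl
  sorted[15] = lljjlj$ljkjkkklljll
  sorted[16] = lljlllljjlj$ljkjkkk
  sorted[17] = llljjlj$ljkjkkklljl
  sorted[18] = lllljjlj$ljkjkkkllj
sorted[3] = jkjkkklljlllljjlj$l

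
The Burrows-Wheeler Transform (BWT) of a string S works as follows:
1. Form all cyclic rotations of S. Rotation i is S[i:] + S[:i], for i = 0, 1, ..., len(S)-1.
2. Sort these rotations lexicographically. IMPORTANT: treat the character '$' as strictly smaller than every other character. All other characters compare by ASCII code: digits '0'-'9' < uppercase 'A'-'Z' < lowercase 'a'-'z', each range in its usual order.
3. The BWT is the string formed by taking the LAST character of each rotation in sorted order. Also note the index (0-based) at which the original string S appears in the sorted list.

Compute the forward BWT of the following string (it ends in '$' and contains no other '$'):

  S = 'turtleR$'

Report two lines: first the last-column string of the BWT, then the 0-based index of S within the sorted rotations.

Answer: Reltur$t
6

Derivation:
All 8 rotations (rotation i = S[i:]+S[:i]):
  rot[0] = turtleR$
  rot[1] = urtleR$t
  rot[2] = rtleR$tu
  rot[3] = tleR$tur
  rot[4] = leR$turt
  rot[5] = eR$turtl
  rot[6] = R$turtle
  rot[7] = $turtleR
Sorted (with $ < everything):
  sorted[0] = $turtleR  (last char: 'R')
  sorted[1] = R$turtle  (last char: 'e')
  sorted[2] = eR$turtl  (last char: 'l')
  sorted[3] = leR$turt  (last char: 't')
  sorted[4] = rtleR$tu  (last char: 'u')
  sorted[5] = tleR$tur  (last char: 'r')
  sorted[6] = turtleR$  (last char: '$')
  sorted[7] = urtleR$t  (last char: 't')
Last column: Reltur$t
Original string S is at sorted index 6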